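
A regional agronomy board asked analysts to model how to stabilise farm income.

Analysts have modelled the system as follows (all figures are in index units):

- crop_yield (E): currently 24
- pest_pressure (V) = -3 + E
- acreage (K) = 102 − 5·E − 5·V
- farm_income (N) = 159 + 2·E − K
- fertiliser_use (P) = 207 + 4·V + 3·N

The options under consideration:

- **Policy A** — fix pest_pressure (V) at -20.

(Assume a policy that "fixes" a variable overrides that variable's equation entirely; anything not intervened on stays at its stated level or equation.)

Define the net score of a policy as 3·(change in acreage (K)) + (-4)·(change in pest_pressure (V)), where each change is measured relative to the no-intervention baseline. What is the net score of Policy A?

779

Baseline:
  E = 24
  V = -3 + 24 = 21
  K = 102 − 5·24 − 5·21 = -123
Policy A (V := -20):
  E = 24
  V = -20
  K = 102 − 5·24 − 5·(-20) = 82
ΔK = 82 − (-123) = 205; ΔV = -20 − 21 = -41
Score = 3·205 + (-4)·(-41) = 779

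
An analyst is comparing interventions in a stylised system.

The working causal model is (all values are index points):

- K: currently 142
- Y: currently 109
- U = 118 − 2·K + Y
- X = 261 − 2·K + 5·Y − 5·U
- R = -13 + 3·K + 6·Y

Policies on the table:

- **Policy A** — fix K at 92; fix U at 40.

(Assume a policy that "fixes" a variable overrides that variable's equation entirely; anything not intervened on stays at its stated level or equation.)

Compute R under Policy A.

917

Policy A (K := 92, U := 40):
  K = 92
  Y = 109
  R = -13 + 3·92 + 6·109 = 917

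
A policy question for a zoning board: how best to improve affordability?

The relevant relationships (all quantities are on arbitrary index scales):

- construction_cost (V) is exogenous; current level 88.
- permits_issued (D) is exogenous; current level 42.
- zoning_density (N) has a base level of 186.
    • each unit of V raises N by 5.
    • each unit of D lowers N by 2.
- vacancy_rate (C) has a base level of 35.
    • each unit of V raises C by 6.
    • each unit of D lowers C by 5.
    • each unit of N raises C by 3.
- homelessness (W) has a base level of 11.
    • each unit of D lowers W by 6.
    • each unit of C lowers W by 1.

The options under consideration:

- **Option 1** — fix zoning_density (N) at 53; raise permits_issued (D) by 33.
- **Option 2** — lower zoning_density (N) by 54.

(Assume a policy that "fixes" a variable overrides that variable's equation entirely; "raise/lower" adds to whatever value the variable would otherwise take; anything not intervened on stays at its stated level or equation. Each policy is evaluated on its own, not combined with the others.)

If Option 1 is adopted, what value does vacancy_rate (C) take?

347

Option 1 (N := 53, D + 33):
  V = 88
  D = 42 + 33 = 75
  N = 53
  C = 35 + 6·88 − 5·75 + 3·53 = 347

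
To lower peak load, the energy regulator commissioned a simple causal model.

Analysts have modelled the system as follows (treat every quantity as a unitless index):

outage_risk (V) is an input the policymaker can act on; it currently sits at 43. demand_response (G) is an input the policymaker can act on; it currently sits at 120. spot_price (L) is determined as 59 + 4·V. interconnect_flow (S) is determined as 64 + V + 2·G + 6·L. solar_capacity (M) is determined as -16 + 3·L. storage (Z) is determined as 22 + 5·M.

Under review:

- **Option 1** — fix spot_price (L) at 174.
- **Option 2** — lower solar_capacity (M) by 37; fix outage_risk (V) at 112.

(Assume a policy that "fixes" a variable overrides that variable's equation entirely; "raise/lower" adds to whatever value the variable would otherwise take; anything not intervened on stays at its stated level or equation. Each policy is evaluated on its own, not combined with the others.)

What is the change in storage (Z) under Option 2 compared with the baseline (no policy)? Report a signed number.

3955

Baseline:
  V = 43
  L = 59 + 4·43 = 231
  M = -16 + 3·231 = 677
  Z = 22 + 5·677 = 3407
Option 2 (M − 37, V := 112):
  V = 112
  L = 59 + 4·112 = 507
  M = -16 + 3·507 (−37 from intervention) = 1468
  Z = 22 + 5·1468 = 7362
Change in Z: 7362 − 3407 = 3955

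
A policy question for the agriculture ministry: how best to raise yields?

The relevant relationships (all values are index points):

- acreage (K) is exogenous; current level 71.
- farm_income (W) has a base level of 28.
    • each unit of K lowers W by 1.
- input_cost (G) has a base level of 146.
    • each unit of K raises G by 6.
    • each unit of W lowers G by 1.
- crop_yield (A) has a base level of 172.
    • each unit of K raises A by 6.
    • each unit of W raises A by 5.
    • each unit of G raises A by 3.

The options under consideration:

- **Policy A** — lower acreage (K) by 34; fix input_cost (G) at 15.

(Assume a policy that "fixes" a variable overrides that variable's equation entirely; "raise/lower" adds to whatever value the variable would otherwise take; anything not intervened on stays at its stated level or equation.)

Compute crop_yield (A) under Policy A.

394

Policy A (K − 34, G := 15):
  K = 71 − 34 = 37
  W = 28 − 37 = -9
  G = 15
  A = 172 + 6·37 + 5·(-9) + 3·15 = 394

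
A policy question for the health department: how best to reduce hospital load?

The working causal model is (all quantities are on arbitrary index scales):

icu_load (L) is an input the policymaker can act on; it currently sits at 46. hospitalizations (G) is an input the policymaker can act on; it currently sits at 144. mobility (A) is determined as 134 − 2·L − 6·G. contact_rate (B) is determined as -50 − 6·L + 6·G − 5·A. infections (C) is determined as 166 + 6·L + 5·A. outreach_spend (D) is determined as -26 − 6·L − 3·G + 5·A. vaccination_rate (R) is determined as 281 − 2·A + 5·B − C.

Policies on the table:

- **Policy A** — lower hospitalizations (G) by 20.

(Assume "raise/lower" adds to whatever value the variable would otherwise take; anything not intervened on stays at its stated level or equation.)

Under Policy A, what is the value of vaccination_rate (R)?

24393

Policy A (G − 20):
  L = 46
  G = 144 − 20 = 124
  A = 134 − 2·46 − 6·124 = -702
  B = -50 − 6·46 + 6·124 − 5·(-702) = 3928
  C = 166 + 6·46 + 5·(-702) = -3068
  R = 281 − 2·(-702) + 5·3928 − (-3068) = 24393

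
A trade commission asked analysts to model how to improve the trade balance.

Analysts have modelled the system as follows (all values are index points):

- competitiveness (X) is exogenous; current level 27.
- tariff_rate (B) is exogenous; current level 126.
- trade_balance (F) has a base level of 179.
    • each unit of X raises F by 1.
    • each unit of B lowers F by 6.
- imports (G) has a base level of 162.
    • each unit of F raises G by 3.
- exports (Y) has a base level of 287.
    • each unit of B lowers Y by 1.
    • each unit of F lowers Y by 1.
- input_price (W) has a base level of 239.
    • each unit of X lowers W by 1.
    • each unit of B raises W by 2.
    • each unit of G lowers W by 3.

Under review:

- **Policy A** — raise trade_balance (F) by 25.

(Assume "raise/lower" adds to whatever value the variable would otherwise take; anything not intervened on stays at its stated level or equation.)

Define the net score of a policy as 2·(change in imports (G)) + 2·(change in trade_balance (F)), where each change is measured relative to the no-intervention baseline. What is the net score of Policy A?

Baseline:
  X = 27
  B = 126
  F = 179 + 27 − 6·126 = -550
  G = 162 + 3·(-550) = -1488
Policy A (F + 25):
  X = 27
  B = 126
  F = 179 + 27 − 6·126 (+25 from intervention) = -525
  G = 162 + 3·(-525) = -1413
ΔG = -1413 − (-1488) = 75; ΔF = -525 − (-550) = 25
Score = 2·75 + 2·25 = 200

200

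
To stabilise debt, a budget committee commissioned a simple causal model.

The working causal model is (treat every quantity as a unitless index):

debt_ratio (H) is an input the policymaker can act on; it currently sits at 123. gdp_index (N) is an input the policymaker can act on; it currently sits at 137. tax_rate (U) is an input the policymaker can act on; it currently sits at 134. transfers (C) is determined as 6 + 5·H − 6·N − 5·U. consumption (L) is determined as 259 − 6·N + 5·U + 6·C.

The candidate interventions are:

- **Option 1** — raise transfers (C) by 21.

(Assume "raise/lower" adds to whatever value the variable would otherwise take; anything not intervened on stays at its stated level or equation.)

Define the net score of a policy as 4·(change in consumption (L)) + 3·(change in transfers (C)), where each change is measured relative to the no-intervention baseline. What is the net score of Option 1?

567

Baseline:
  H = 123
  N = 137
  U = 134
  C = 6 + 5·123 − 6·137 − 5·134 = -871
  L = 259 − 6·137 + 5·134 + 6·(-871) = -5119
Option 1 (C + 21):
  H = 123
  N = 137
  U = 134
  C = 6 + 5·123 − 6·137 − 5·134 (+21 from intervention) = -850
  L = 259 − 6·137 + 5·134 + 6·(-850) = -4993
ΔL = -4993 − (-5119) = 126; ΔC = -850 − (-871) = 21
Score = 4·126 + 3·21 = 567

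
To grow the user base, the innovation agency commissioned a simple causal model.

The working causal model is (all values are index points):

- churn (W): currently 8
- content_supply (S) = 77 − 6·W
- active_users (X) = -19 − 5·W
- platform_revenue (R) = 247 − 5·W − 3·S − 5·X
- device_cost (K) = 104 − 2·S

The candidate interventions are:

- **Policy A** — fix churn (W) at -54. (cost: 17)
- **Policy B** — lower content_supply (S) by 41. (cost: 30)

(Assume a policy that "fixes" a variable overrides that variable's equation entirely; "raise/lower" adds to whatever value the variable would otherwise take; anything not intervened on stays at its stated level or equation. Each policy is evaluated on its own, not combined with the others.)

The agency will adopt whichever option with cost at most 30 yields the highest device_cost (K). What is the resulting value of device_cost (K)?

128

Policy A (W := -54):
  W = -54
  S = 77 − 6·(-54) = 401
  K = 104 − 2·401 = -698
Policy B (S − 41):
  W = 8
  S = 77 − 6·8 (−41 from intervention) = -12
  K = 104 − 2·(-12) = 128
Comparing — Policy A: K=-698, Policy B: K=128. Highest is 128 (Policy B).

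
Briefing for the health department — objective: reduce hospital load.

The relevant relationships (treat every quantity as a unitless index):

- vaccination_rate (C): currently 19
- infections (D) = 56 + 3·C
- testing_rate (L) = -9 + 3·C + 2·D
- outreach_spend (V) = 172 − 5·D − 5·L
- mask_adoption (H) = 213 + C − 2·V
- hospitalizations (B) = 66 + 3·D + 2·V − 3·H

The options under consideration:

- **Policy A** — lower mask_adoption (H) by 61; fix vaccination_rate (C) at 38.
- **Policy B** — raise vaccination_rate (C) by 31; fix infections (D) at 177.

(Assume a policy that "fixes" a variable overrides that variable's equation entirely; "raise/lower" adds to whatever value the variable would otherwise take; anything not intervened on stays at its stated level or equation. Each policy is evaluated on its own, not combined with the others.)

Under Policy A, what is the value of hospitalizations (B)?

Policy A (H − 61, C := 38):
  C = 38
  D = 56 + 3·38 = 170
  L = -9 + 3·38 + 2·170 = 445
  V = 172 − 5·170 − 5·445 = -2903
  H = 213 + 38 − 2·(-2903) (−61 from intervention) = 5996
  B = 66 + 3·170 + 2·(-2903) − 3·5996 = -23218

-23218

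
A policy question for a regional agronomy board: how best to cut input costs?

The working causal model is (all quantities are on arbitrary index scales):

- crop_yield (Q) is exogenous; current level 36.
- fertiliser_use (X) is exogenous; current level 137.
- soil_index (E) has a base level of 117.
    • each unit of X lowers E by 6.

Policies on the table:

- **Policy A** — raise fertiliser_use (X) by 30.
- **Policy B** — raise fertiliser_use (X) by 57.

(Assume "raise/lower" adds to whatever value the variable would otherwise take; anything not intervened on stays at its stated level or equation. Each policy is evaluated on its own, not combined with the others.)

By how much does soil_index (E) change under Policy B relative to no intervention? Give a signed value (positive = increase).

-342

Baseline:
  X = 137
  E = 117 − 6·137 = -705
Policy B (X + 57):
  X = 137 + 57 = 194
  E = 117 − 6·194 = -1047
Change in E: -1047 − (-705) = -342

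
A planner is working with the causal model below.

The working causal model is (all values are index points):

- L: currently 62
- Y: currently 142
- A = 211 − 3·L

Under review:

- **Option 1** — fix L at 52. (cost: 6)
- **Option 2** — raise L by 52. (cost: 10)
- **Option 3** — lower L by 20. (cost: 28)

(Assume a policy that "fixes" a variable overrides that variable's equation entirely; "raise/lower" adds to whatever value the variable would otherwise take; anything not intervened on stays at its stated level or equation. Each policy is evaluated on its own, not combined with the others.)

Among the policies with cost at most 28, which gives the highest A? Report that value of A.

85

Option 1 (L := 52):
  L = 52
  A = 211 − 3·52 = 55
Option 2 (L + 52):
  L = 62 + 52 = 114
  A = 211 − 3·114 = -131
Option 3 (L − 20):
  L = 62 − 20 = 42
  A = 211 − 3·42 = 85
Comparing — Option 1: A=55, Option 2: A=-131, Option 3: A=85. Highest is 85 (Option 3).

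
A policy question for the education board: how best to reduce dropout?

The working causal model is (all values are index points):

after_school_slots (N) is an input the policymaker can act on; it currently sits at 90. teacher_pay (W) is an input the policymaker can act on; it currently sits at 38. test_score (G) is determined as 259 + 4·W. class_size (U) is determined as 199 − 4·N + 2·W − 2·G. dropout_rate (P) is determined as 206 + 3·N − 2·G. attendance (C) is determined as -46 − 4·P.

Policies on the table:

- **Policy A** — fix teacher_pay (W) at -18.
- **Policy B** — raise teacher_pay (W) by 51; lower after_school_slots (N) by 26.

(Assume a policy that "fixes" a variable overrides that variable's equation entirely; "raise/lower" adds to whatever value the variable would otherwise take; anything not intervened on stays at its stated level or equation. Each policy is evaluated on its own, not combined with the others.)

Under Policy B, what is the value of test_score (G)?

Policy B (W + 51, N − 26):
  W = 38 + 51 = 89
  G = 259 + 4·89 = 615

615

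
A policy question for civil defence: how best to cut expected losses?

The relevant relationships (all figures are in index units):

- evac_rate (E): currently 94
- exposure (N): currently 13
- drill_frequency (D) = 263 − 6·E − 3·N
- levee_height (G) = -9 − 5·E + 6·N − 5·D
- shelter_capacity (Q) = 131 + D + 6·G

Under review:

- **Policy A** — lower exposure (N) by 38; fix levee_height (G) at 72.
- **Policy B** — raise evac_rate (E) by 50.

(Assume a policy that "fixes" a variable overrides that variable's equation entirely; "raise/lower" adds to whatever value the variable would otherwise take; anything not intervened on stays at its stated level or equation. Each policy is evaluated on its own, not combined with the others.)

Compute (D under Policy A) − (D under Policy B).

Policy A (N − 38, G := 72):
  E = 94
  N = 13 − 38 = -25
  D = 263 − 6·94 − 3·(-25) = -226
Policy B (E + 50):
  E = 94 + 50 = 144
  N = 13
  D = 263 − 6·144 − 3·13 = -640
D: -226 − (-640) = 414

414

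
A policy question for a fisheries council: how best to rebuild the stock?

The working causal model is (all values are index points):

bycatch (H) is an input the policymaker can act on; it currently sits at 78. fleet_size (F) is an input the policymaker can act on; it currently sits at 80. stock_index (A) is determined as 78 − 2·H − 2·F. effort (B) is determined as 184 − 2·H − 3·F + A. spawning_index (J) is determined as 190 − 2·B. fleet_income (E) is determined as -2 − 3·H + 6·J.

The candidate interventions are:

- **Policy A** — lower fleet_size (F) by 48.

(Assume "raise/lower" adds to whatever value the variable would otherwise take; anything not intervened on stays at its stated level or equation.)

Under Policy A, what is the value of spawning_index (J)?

Policy A (F − 48):
  H = 78
  F = 80 − 48 = 32
  A = 78 − 2·78 − 2·32 = -142
  B = 184 − 2·78 − 3·32 + (-142) = -210
  J = 190 − 2·(-210) = 610

610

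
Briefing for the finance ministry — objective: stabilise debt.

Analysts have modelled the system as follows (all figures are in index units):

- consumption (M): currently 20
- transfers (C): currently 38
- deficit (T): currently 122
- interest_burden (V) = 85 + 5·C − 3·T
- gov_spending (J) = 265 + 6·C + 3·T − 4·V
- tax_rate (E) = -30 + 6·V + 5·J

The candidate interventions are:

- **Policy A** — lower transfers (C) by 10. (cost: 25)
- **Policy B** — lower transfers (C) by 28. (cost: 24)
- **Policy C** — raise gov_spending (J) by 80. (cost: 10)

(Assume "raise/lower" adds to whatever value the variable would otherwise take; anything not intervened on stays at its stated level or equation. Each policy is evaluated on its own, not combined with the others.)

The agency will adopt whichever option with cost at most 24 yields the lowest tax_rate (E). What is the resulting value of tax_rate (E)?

Policy B (C − 28):
  C = 38 − 28 = 10
  T = 122
  V = 85 + 5·10 − 3·122 = -231
  J = 265 + 6·10 + 3·122 − 4·(-231) = 1615
  E = -30 + 6·(-231) + 5·1615 = 6659
Policy C (J + 80):
  C = 38
  T = 122
  V = 85 + 5·38 − 3·122 = -91
  J = 265 + 6·38 + 3·122 − 4·(-91) (+80 from intervention) = 1303
  E = -30 + 6·(-91) + 5·1303 = 5939
Comparing — Policy B: E=6659, Policy C: E=5939. Lowest is 5939 (Policy C).

5939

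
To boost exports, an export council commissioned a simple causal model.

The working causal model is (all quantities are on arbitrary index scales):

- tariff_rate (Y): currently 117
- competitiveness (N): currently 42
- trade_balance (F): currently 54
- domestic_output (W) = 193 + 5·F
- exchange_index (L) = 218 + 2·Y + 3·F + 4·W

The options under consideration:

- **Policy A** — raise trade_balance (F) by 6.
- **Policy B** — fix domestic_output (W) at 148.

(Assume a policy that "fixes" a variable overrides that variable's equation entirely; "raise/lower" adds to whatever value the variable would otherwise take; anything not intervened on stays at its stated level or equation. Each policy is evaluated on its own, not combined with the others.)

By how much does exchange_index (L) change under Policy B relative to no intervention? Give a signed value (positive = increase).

-1260

Baseline:
  Y = 117
  F = 54
  W = 193 + 5·54 = 463
  L = 218 + 2·117 + 3·54 + 4·463 = 2466
Policy B (W := 148):
  Y = 117
  F = 54
  W = 148
  L = 218 + 2·117 + 3·54 + 4·148 = 1206
Change in L: 1206 − 2466 = -1260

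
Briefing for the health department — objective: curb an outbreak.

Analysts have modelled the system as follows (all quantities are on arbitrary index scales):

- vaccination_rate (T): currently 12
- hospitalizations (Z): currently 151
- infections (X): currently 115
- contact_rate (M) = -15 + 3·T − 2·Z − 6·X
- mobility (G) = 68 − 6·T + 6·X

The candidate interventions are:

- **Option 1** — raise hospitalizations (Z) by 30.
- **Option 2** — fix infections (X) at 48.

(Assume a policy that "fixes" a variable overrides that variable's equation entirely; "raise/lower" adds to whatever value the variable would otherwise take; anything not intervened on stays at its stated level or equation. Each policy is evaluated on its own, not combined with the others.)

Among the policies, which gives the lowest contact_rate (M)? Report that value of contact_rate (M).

Option 1 (Z + 30):
  T = 12
  Z = 151 + 30 = 181
  X = 115
  M = -15 + 3·12 − 2·181 − 6·115 = -1031
Option 2 (X := 48):
  T = 12
  Z = 151
  X = 48
  M = -15 + 3·12 − 2·151 − 6·48 = -569
Comparing — Option 1: M=-1031, Option 2: M=-569. Lowest is -1031 (Option 1).

-1031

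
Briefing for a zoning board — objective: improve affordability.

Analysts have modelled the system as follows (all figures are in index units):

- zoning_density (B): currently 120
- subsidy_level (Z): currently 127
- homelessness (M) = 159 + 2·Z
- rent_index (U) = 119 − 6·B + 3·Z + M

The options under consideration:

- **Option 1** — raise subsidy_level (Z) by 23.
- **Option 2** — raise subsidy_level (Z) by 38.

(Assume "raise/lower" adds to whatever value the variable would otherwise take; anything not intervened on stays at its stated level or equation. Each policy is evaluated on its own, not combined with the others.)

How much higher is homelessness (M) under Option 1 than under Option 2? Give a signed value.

Option 1 (Z + 23):
  Z = 127 + 23 = 150
  M = 159 + 2·150 = 459
Option 2 (Z + 38):
  Z = 127 + 38 = 165
  M = 159 + 2·165 = 489
M: 459 − 489 = -30

-30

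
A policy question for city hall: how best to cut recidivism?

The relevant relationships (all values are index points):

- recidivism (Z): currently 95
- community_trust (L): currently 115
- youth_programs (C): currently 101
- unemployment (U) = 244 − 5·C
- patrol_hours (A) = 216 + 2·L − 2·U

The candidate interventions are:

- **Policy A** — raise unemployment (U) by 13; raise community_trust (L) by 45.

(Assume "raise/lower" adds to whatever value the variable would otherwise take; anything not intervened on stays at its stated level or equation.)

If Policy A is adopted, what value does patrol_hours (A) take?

Policy A (U + 13, L + 45):
  L = 115 + 45 = 160
  C = 101
  U = 244 − 5·101 (+13 from intervention) = -248
  A = 216 + 2·160 − 2·(-248) = 1032

1032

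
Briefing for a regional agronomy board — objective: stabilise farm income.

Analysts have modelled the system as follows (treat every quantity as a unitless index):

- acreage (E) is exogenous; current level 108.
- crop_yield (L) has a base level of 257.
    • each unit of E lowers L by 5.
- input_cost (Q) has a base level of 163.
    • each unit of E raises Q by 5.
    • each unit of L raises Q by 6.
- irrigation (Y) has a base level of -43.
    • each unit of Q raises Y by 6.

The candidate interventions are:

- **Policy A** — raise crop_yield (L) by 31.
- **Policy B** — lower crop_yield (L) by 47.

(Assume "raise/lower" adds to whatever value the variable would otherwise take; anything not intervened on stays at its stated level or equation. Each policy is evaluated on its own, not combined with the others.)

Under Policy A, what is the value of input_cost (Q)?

Policy A (L + 31):
  E = 108
  L = 257 − 5·108 (+31 from intervention) = -252
  Q = 163 + 5·108 + 6·(-252) = -809

-809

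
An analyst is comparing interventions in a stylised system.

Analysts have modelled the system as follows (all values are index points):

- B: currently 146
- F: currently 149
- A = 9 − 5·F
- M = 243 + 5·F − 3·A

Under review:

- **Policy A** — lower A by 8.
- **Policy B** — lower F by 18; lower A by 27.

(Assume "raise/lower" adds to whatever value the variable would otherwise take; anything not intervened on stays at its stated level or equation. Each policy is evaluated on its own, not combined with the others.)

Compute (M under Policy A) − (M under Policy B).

Policy A (A − 8):
  F = 149
  A = 9 − 5·149 (−8 from intervention) = -744
  M = 243 + 5·149 − 3·(-744) = 3220
Policy B (F − 18, A − 27):
  F = 149 − 18 = 131
  A = 9 − 5·131 (−27 from intervention) = -673
  M = 243 + 5·131 − 3·(-673) = 2917
M: 3220 − 2917 = 303

303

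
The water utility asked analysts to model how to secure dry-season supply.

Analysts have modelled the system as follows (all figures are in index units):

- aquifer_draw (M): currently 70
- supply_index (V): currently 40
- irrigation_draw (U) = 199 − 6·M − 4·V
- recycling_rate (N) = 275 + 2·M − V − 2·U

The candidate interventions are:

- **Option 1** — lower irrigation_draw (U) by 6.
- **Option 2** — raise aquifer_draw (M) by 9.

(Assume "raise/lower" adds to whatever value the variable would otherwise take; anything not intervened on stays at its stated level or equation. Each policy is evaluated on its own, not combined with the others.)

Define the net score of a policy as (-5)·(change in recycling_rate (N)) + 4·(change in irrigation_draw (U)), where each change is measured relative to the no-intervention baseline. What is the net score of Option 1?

Baseline:
  M = 70
  V = 40
  U = 199 − 6·70 − 4·40 = -381
  N = 275 + 2·70 − 40 − 2·(-381) = 1137
Option 1 (U − 6):
  M = 70
  V = 40
  U = 199 − 6·70 − 4·40 (−6 from intervention) = -387
  N = 275 + 2·70 − 40 − 2·(-387) = 1149
ΔN = 1149 − 1137 = 12; ΔU = -387 − (-381) = -6
Score = (-5)·12 + 4·(-6) = -84

-84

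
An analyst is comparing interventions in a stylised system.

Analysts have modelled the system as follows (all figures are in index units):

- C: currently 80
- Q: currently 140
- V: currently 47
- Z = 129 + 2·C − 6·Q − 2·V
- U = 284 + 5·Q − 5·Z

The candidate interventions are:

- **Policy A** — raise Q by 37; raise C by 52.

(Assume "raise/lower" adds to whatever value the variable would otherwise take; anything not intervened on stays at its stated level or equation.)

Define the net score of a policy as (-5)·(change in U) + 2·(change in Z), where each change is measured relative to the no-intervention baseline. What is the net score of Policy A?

Baseline:
  C = 80
  Q = 140
  V = 47
  Z = 129 + 2·80 − 6·140 − 2·47 = -645
  U = 284 + 5·140 − 5·(-645) = 4209
Policy A (Q + 37, C + 52):
  C = 80 + 52 = 132
  Q = 140 + 37 = 177
  V = 47
  Z = 129 + 2·132 − 6·177 − 2·47 = -763
  U = 284 + 5·177 − 5·(-763) = 4984
ΔU = 4984 − 4209 = 775; ΔZ = -763 − (-645) = -118
Score = (-5)·775 + 2·(-118) = -4111

-4111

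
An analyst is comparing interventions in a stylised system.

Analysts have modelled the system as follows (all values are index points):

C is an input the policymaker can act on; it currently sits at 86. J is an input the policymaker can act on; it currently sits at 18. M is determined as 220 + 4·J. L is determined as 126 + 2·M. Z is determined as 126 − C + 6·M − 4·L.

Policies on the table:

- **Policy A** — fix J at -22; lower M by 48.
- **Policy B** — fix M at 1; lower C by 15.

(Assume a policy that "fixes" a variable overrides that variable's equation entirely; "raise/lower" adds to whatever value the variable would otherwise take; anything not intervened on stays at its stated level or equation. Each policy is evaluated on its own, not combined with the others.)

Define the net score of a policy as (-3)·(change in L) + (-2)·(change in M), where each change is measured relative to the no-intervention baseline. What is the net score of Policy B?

Baseline:
  J = 18
  M = 220 + 4·18 = 292
  L = 126 + 2·292 = 710
Policy B (M := 1, C − 15):
  J = 18
  M = 1
  L = 126 + 2·1 = 128
ΔL = 128 − 710 = -582; ΔM = 1 − 292 = -291
Score = (-3)·(-582) + (-2)·(-291) = 2328

2328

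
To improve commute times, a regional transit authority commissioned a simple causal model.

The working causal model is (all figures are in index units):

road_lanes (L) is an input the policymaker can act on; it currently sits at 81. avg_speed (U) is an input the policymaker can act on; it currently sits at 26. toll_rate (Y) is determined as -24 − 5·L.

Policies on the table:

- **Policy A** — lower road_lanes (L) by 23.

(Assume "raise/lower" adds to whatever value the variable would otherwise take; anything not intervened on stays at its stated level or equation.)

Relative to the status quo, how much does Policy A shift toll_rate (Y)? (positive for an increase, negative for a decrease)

Baseline:
  L = 81
  Y = -24 − 5·81 = -429
Policy A (L − 23):
  L = 81 − 23 = 58
  Y = -24 − 5·58 = -314
Change in Y: -314 − (-429) = 115

115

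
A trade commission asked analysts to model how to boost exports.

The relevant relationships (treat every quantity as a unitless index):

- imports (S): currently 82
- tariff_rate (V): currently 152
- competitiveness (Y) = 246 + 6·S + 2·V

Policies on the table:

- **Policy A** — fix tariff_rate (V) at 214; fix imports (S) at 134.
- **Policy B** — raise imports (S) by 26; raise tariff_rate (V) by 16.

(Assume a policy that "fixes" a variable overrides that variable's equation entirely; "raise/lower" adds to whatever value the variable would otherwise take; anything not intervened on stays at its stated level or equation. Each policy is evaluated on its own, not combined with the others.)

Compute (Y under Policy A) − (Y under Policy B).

Policy A (V := 214, S := 134):
  S = 134
  V = 214
  Y = 246 + 6·134 + 2·214 = 1478
Policy B (S + 26, V + 16):
  S = 82 + 26 = 108
  V = 152 + 16 = 168
  Y = 246 + 6·108 + 2·168 = 1230
Y: 1478 − 1230 = 248

248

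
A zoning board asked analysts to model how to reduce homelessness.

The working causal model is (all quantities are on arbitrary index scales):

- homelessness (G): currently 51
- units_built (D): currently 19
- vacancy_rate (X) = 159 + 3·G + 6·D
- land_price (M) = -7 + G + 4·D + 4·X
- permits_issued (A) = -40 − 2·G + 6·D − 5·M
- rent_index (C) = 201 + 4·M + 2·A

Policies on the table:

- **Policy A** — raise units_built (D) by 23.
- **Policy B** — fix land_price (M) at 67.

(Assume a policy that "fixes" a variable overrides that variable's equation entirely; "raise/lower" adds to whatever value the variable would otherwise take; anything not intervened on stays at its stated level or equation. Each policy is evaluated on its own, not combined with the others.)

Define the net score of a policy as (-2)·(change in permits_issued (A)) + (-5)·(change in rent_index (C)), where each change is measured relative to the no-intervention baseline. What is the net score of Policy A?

Baseline:
  G = 51
  D = 19
  X = 159 + 3·51 + 6·19 = 426
  M = -7 + 51 + 4·19 + 4·426 = 1824
  A = -40 − 2·51 + 6·19 − 5·1824 = -9148
  C = 201 + 4·1824 + 2·(-9148) = -10799
Policy A (D + 23):
  G = 51
  D = 19 + 23 = 42
  X = 159 + 3·51 + 6·42 = 564
  M = -7 + 51 + 4·42 + 4·564 = 2468
  A = -40 − 2·51 + 6·42 − 5·2468 = -12230
  C = 201 + 4·2468 + 2·(-12230) = -14387
ΔA = -12230 − (-9148) = -3082; ΔC = -14387 − (-10799) = -3588
Score = (-2)·(-3082) + (-5)·(-3588) = 24104

24104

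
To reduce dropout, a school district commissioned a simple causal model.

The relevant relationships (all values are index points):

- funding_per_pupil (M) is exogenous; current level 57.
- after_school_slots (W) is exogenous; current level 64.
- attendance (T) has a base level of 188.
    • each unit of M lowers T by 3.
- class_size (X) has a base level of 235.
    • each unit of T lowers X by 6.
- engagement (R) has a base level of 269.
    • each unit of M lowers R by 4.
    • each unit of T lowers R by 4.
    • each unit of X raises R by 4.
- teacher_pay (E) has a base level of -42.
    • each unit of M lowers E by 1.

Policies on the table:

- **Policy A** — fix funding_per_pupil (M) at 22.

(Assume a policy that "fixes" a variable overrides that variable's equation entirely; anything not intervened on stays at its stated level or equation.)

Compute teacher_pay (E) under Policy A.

Policy A (M := 22):
  M = 22
  E = -42 − 22 = -64

-64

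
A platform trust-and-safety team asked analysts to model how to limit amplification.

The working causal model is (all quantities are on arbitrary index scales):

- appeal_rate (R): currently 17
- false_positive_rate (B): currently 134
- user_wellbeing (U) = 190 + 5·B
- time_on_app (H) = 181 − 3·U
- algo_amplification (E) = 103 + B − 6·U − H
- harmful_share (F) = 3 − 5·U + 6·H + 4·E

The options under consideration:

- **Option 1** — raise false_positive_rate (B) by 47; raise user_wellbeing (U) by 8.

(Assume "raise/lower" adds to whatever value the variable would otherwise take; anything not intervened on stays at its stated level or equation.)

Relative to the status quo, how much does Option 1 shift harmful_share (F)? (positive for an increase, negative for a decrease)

Baseline:
  B = 134
  U = 190 + 5·134 = 860
  H = 181 − 3·860 = -2399
  E = 103 + 134 − 6·860 − (-2399) = -2524
  F = 3 − 5·860 + 6·(-2399) + 4·(-2524) = -28787
Option 1 (B + 47, U + 8):
  B = 134 + 47 = 181
  U = 190 + 5·181 (+8 from intervention) = 1103
  H = 181 − 3·1103 = -3128
  E = 103 + 181 − 6·1103 − (-3128) = -3206
  F = 3 − 5·1103 + 6·(-3128) + 4·(-3206) = -37104
Change in F: -37104 − (-28787) = -8317

-8317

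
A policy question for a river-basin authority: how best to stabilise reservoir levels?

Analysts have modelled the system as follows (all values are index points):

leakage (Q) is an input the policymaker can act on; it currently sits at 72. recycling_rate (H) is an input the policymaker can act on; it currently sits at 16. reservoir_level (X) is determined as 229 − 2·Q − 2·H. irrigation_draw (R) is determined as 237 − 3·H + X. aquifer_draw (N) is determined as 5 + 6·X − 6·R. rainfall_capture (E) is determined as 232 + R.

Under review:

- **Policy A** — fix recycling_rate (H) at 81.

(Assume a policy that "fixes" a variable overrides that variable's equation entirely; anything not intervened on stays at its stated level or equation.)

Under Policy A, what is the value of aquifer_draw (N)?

Policy A (H := 81):
  Q = 72
  H = 81
  X = 229 − 2·72 − 2·81 = -77
  R = 237 − 3·81 + (-77) = -83
  N = 5 + 6·(-77) − 6·(-83) = 41

41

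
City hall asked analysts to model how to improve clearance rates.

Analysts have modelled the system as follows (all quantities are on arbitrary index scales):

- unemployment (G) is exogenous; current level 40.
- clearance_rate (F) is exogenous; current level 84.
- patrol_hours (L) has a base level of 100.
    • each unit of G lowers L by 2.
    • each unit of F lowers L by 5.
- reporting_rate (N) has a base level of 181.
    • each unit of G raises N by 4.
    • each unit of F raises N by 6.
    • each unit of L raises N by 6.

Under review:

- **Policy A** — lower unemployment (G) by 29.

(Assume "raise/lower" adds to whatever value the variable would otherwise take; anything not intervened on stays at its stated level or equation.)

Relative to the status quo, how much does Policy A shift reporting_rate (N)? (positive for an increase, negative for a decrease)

232

Baseline:
  G = 40
  F = 84
  L = 100 − 2·40 − 5·84 = -400
  N = 181 + 4·40 + 6·84 + 6·(-400) = -1555
Policy A (G − 29):
  G = 40 − 29 = 11
  F = 84
  L = 100 − 2·11 − 5·84 = -342
  N = 181 + 4·11 + 6·84 + 6·(-342) = -1323
Change in N: -1323 − (-1555) = 232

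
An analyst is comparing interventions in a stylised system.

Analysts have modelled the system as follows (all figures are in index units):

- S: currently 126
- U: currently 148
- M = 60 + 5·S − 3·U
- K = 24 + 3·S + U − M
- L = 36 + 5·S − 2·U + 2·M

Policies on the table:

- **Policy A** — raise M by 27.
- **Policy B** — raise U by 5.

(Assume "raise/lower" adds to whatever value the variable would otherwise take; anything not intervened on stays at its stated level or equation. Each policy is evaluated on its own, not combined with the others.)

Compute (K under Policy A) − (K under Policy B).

Policy A (M + 27):
  S = 126
  U = 148
  M = 60 + 5·126 − 3·148 (+27 from intervention) = 273
  K = 24 + 3·126 + 148 − 273 = 277
Policy B (U + 5):
  S = 126
  U = 148 + 5 = 153
  M = 60 + 5·126 − 3·153 = 231
  K = 24 + 3·126 + 153 − 231 = 324
K: 277 − 324 = -47

-47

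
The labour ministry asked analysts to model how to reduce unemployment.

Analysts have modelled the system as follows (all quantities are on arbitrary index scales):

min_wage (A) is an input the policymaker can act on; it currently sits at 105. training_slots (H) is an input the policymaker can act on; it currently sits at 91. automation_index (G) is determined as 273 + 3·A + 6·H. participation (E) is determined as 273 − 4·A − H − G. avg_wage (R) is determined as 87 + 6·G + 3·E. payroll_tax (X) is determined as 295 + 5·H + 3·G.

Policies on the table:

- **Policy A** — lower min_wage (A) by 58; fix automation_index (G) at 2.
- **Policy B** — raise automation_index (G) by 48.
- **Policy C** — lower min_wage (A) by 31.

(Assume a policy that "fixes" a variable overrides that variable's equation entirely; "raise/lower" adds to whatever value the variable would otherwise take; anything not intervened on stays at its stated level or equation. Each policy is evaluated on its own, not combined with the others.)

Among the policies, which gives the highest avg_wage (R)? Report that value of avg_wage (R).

2919

Policy A (A − 58, G := 2):
  A = 105 − 58 = 47
  H = 91
  G = 2
  E = 273 − 4·47 − 91 − 2 = -8
  R = 87 + 6·2 + 3·(-8) = 75
Policy B (G + 48):
  A = 105
  H = 91
  G = 273 + 3·105 + 6·91 (+48 from intervention) = 1182
  E = 273 − 4·105 − 91 − 1182 = -1420
  R = 87 + 6·1182 + 3·(-1420) = 2919
Policy C (A − 31):
  A = 105 − 31 = 74
  H = 91
  G = 273 + 3·74 + 6·91 = 1041
  E = 273 − 4·74 − 91 − 1041 = -1155
  R = 87 + 6·1041 + 3·(-1155) = 2868
Comparing — Policy A: R=75, Policy B: R=2919, Policy C: R=2868. Highest is 2919 (Policy B).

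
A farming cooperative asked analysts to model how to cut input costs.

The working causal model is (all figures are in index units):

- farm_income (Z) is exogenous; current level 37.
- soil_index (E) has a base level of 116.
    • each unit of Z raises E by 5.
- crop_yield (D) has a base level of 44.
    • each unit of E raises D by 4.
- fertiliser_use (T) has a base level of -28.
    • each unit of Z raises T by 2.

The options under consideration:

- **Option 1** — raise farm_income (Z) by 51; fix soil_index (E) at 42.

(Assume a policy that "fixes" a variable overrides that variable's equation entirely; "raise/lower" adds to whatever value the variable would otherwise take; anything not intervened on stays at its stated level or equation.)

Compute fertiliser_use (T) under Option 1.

Option 1 (Z + 51, E := 42):
  Z = 37 + 51 = 88
  T = -28 + 2·88 = 148

148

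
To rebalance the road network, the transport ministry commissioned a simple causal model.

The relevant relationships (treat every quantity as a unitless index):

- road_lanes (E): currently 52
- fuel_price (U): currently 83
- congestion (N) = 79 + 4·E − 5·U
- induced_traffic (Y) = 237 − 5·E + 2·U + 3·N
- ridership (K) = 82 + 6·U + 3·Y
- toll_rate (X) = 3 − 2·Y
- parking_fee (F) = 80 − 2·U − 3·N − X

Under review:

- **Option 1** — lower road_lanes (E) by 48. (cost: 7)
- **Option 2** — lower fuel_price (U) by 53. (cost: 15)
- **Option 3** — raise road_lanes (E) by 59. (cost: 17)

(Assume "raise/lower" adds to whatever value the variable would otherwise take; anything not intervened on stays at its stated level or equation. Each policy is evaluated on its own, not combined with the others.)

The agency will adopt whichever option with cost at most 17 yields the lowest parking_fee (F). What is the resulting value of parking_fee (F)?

Option 1 (E − 48):
  E = 52 − 48 = 4
  U = 83
  N = 79 + 4·4 − 5·83 = -320
  Y = 237 − 5·4 + 2·83 + 3·(-320) = -577
  X = 3 − 2·(-577) = 1157
  F = 80 − 2·83 − 3·(-320) − 1157 = -283
Option 2 (U − 53):
  E = 52
  U = 83 − 53 = 30
  N = 79 + 4·52 − 5·30 = 137
  Y = 237 − 5·52 + 2·30 + 3·137 = 448
  X = 3 − 2·448 = -893
  F = 80 − 2·30 − 3·137 − (-893) = 502
Option 3 (E + 59):
  E = 52 + 59 = 111
  U = 83
  N = 79 + 4·111 − 5·83 = 108
  Y = 237 − 5·111 + 2·83 + 3·108 = 172
  X = 3 − 2·172 = -341
  F = 80 − 2·83 − 3·108 − (-341) = -69
Comparing — Option 1: F=-283, Option 2: F=502, Option 3: F=-69. Lowest is -283 (Option 1).

-283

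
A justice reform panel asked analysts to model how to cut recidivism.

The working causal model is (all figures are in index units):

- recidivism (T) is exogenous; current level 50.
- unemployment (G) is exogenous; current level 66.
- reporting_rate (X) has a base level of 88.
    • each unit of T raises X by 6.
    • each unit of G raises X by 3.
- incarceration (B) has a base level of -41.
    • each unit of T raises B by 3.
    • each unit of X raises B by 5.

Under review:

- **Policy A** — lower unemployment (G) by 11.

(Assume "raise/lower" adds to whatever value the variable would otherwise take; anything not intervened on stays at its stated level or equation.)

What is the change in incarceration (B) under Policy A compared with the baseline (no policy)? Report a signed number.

-165

Baseline:
  T = 50
  G = 66
  X = 88 + 6·50 + 3·66 = 586
  B = -41 + 3·50 + 5·586 = 3039
Policy A (G − 11):
  T = 50
  G = 66 − 11 = 55
  X = 88 + 6·50 + 3·55 = 553
  B = -41 + 3·50 + 5·553 = 2874
Change in B: 2874 − 3039 = -165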